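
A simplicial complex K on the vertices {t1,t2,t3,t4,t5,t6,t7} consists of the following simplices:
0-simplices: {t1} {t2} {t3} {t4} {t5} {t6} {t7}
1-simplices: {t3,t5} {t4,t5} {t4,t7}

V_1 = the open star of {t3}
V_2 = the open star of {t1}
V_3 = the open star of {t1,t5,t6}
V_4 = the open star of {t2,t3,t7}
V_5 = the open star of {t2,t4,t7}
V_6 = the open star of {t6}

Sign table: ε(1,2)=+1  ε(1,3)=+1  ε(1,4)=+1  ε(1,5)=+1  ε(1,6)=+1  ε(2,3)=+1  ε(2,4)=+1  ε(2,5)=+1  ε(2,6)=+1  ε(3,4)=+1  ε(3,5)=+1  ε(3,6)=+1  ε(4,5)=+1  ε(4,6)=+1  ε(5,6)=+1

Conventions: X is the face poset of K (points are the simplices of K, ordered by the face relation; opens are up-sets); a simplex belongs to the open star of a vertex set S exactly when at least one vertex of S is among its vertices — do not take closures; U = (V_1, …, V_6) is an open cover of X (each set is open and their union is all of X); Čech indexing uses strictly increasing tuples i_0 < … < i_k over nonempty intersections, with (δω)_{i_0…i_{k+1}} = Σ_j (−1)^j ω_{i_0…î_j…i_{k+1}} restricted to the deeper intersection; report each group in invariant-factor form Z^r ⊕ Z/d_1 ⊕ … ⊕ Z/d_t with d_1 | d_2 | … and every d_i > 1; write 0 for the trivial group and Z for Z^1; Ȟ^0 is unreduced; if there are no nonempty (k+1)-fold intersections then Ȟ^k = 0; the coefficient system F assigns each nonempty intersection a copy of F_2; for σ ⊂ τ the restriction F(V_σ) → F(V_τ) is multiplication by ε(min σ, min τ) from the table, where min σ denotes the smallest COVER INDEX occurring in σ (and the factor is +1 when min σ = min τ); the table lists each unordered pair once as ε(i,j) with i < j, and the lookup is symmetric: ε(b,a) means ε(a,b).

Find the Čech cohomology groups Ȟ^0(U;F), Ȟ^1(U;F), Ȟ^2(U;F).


cover nerve:
  V1={{t3},{t3,t5}} V2={{t1}} V3={{t1},{t5},{t6},{t3,t5},{t4,t5}} V4={{t2},{t3},{t7},{t3,t5},{t4,t7}} V5={{t2},{t4},{t7},{t4,t5},{t4,t7}} V6={{t6}}
  V13={{t3,t5}} V14={{t3},{t3,t5}} V23={{t1}} V34={{t3,t5}} V35={{t4,t5}} V36={{t6}} V45={{t2},{t7},{t4,t7}}
  V134={{t3,t5}}
C dims 6,7,1; δ0: rk_F2 5; δ1: rk_F2 1
Ȟ^0: (6−5)−0=1 ⇒ Z/2
Ȟ^1: (7−1)−5=1 ⇒ Z/2
Ȟ^2: (1−0)−1=0 ⇒ 0

Ȟ^0 ≅ Z/2,  Ȟ^1 ≅ Z/2,  Ȟ^2 ≅ 0


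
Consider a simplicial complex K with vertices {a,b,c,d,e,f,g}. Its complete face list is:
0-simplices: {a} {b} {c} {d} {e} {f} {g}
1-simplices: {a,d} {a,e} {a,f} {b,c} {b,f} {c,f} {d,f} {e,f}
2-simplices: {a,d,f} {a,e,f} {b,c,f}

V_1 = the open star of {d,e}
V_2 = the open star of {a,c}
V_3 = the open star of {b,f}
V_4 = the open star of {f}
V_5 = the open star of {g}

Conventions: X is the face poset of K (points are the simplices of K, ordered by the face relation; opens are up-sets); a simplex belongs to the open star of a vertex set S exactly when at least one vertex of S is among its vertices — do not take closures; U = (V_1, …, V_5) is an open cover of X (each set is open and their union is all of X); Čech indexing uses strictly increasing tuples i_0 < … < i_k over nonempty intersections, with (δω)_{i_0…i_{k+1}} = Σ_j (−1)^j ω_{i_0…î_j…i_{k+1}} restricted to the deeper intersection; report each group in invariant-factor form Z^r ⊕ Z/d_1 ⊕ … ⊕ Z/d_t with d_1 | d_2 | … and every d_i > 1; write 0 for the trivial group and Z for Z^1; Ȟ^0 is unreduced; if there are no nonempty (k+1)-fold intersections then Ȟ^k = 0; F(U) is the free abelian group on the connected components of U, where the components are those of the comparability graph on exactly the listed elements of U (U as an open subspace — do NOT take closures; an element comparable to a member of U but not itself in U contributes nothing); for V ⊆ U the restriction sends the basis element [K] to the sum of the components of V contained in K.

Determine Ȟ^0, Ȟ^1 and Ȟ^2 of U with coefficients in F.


intersection data:
  V1={{d},{e},{a,d},{a,e},{d,f},{e,f},{a,d,f},{a,e,f}} V2={{a},{c},{a,d},{a,e},{a,f},{b,c},{c,f},{a,d,f},{a,e,f},{b,c,f}} V3={{b},{f},{a,f},{b,c},{b,f},{c,f},{d,f},{e,f},{a,d,f},{a,e,f},{b,c,f}} V4={{f},{a,f},{b,f},{c,f},{d,f},{e,f},{a,d,f},{a,e,f},{b,c,f}} V5={{g}}
  V12={{a,d},{a,e},{a,d,f},{a,e,f}} V13={{d,f},{e,f},{a,d,f},{a,e,f}} V14={{d,f},{e,f},{a,d,f},{a,e,f}} V23={{a,f},{b,c},{c,f},{a,d,f},{a,e,f},{b,c,f}} V24={{a,f},{c,f},{a,d,f},{a,e,f},{b,c,f}} V34={{f},{a,f},{b,f},{c,f},{d,f},{e,f},{a,d,f},{a,e,f},{b,c,f}}
  V123={{a,d,f},{a,e,f}} V124={{a,d,f},{a,e,f}} V134={{d,f},{e,f},{a,d,f},{a,e,f}} V234={{a,f},{c,f},{a,d,f},{a,e,f},{b,c,f}}
  V1234={{a,d,f},{a,e,f}}
components per intersection:
  V1: {{d},{a,d},{d,f},{a,d,f}} {{e},{a,e},{e,f},{a,e,f}}
  V2: {{a},{a,d},{a,e},{a,f},{a,d,f},{a,e,f}} {{c},{b,c},{c,f},{b,c,f}}
  V3: {{b},{f},{a,f},{b,c},{b,f},{c,f},{d,f},{e,f},{a,d,f},{a,e,f},{b,c,f}}
  V4: {{f},{a,f},{b,f},{c,f},{d,f},{e,f},{a,d,f},{a,e,f},{b,c,f}}
  V5: {{g}}
  V12: {{a,d},{a,d,f}} {{a,e},{a,e,f}}
  V13: {{d,f},{a,d,f}} {{e,f},{a,e,f}}
  V14: {{d,f},{a,d,f}} {{e,f},{a,e,f}}
  V23: {{a,f},{a,d,f},{a,e,f}} {{b,c},{c,f},{b,c,f}}
  V24: {{a,f},{a,d,f},{a,e,f}} {{c,f},{b,c,f}}
  V34: {{f},{a,f},{b,f},{c,f},{d,f},{e,f},{a,d,f},{a,e,f},{b,c,f}}
  V123: {{a,d,f}} {{a,e,f}}
  V124: {{a,d,f}} {{a,e,f}}
  V134: {{d,f},{a,d,f}} {{e,f},{a,e,f}}
  V234: {{a,f},{a,d,f},{a,e,f}} {{c,f},{b,c,f}}
  V1234: {{a,d,f}} {{a,e,f}}
C dims 7,11,8,2; δ0: rk 5, SNF 1^5; δ1: rk 6, SNF 1^6; δ2: rk 2, SNF 1^2
Ȟ^0 = (7 − 5) − 0 = 2, so Ȟ^0 ≅ Z^2
Ȟ^1 = (11 − 6) − 5 = 0, so Ȟ^1 ≅ 0
Ȟ^2 = (8 − 2) − 6 = 0, so Ȟ^2 ≅ 0

Ȟ^0 = Z^2,  Ȟ^1 = 0,  Ȟ^2 = 0


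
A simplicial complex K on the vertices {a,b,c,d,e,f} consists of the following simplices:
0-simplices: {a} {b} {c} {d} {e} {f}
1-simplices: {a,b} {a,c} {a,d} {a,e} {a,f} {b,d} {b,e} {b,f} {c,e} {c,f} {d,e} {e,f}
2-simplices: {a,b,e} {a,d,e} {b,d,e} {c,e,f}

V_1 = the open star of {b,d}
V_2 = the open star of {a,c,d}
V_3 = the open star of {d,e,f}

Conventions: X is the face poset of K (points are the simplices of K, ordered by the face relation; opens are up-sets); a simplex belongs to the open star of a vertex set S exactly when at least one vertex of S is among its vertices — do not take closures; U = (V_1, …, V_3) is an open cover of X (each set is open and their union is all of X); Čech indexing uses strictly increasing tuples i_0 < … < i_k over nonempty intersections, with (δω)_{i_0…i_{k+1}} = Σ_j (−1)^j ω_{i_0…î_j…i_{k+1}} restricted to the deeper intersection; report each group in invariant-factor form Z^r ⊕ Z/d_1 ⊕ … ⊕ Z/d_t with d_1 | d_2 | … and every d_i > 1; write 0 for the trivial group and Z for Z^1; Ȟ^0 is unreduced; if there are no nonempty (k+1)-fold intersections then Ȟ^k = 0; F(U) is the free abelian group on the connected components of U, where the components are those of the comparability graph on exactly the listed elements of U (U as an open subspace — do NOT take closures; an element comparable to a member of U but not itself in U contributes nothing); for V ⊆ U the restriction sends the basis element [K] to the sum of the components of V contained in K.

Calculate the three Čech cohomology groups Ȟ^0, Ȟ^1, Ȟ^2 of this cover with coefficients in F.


Ȟ^0(U;F) ≅ Z; Ȟ^1(U;F) ≅ Z^3; Ȟ^2(U;F) ≅ 0

cover nerve:
  V1={{b},{d},{a,b},{a,d},{b,d},{b,e},{b,f},{d,e},{a,b,e},{a,d,e},{b,d,e}} V2={{a},{c},{d},{a,b},{a,c},{a,d},{a,e},{a,f},{b,d},{c,e},{c,f},{d,e},{a,b,e},{a,d,e},{b,d,e},{c,e,f}} V3={{d},{e},{f},{a,d},{a,e},{a,f},{b,d},{b,e},{b,f},{c,e},{c,f},{d,e},{e,f},{a,b,e},{a,d,e},{b,d,e},{c,e,f}}
  V12={{d},{a,b},{a,d},{b,d},{d,e},{a,b,e},{a,d,e},{b,d,e}} V13={{d},{a,d},{b,d},{b,e},{b,f},{d,e},{a,b,e},{a,d,e},{b,d,e}} V23={{d},{a,d},{a,e},{a,f},{b,d},{c,e},{c,f},{d,e},{a,b,e},{a,d,e},{b,d,e},{c,e,f}}
  V123={{d},{a,d},{b,d},{d,e},{a,b,e},{a,d,e},{b,d,e}}
components per intersection:
  V1: {{b},{d},{a,b},{a,d},{b,d},{b,e},{b,f},{d,e},{a,b,e},{a,d,e},{b,d,e}}
  V2: {{a},{c},{d},{a,b},{a,c},{a,d},{a,e},{a,f},{b,d},{c,e},{c,f},{d,e},{a,b,e},{a,d,e},{b,d,e},{c,e,f}}
  V3: {{d},{e},{f},{a,d},{a,e},{a,f},{b,d},{b,e},{b,f},{c,e},{c,f},{d,e},{e,f},{a,b,e},{a,d,e},{b,d,e},{c,e,f}}
  V12: {{d},{a,d},{b,d},{d,e},{a,d,e},{b,d,e}} {{a,b},{a,b,e}}
  V13: {{d},{a,d},{b,d},{b,e},{d,e},{a,b,e},{a,d,e},{b,d,e}} {{b,f}}
  V23: {{d},{a,d},{a,e},{b,d},{d,e},{a,b,e},{a,d,e},{b,d,e}} {{a,f}} {{c,e},{c,f},{c,e,f}}
  V123: {{d},{a,d},{b,d},{d,e},{a,d,e},{b,d,e}} {{a,b,e}}
C dims 3,7,2; δ0: rk 2, SNF 1^2; δ1: rk 2, SNF 1^2
Ȟ^0: (3−2)−0=1 ⇒ Z
Ȟ^1: (7−2)−2=3 ⇒ Z^3
Ȟ^2: (2−0)−2=0 ⇒ 0


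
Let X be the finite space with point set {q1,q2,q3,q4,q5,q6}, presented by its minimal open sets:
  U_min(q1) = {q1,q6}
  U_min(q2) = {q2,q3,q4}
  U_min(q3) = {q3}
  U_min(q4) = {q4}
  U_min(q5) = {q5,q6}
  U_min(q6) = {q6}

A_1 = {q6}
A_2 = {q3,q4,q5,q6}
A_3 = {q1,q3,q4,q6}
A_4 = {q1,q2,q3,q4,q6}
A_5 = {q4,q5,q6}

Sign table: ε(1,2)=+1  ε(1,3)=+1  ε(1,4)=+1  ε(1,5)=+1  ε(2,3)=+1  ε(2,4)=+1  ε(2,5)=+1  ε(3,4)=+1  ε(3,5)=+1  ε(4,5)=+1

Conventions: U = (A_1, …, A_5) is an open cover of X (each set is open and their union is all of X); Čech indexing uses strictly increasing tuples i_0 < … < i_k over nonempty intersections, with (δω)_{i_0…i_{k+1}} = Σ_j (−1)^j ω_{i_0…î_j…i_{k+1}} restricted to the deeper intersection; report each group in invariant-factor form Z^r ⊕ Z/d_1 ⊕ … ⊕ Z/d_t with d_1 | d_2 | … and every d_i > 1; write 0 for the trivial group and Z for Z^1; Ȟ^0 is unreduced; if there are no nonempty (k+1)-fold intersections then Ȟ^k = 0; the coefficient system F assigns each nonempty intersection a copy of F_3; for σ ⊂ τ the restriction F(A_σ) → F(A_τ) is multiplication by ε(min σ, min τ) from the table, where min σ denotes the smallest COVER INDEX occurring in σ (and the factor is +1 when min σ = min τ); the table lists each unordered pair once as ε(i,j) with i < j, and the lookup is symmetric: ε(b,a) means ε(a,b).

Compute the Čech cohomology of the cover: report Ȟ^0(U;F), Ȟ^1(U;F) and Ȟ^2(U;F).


nerve simplices:
  A12={q6} A13={q6} A14={q6} A15={q6} A23={q3,q4,q6} A24={q3,q4,q6} A25={q4,q5,q6} A34={q1,q3,q4,q6} A35={q4,q6} A45={q4,q6}
  A123={q6} A124={q6} A125={q6} A134={q6} A135={q6} A145={q6} A234={q3,q4,q6} A235={q4,q6} A245={q4,q6} A345={q4,q6}
  A1234={q6} A1235={q6} A1245={q6} A1345={q6} A2345={q4,q6}
  A12345={q6}
C dims 5,10,10,5; δ0: rk_F3 4; δ1: rk_F3 6; δ2: rk_F3 4
degree 0: 5−4−0 = 1 → Ȟ^0 ≅ Z/3
degree 1: 10−6−4 = 0 → Ȟ^1 ≅ 0
degree 2: 10−4−6 = 0 → Ȟ^2 ≅ 0

Ȟ^0 = Z/3,  Ȟ^1 = 0,  Ȟ^2 = 0


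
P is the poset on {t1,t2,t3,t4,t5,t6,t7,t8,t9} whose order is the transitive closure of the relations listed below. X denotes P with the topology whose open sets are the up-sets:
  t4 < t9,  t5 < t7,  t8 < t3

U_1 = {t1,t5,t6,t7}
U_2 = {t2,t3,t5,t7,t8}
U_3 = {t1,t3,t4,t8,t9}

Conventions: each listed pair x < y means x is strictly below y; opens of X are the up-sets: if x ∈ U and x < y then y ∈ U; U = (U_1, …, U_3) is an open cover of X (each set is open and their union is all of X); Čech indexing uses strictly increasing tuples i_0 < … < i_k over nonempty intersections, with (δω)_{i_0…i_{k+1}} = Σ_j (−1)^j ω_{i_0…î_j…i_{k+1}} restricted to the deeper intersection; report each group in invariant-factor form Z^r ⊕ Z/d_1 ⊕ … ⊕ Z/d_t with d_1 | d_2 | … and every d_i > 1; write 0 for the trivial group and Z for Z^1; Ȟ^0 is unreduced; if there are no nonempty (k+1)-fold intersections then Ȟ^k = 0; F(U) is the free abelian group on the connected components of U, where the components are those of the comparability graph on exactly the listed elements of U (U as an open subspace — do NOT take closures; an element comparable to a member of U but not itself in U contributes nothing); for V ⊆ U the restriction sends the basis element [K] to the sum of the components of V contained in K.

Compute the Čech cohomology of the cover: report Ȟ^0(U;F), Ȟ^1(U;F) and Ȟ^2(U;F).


nonempty intersections:
  U12={t5,t7} U13={t1} U23={t3,t8}
components per intersection:
  U1: {t1} {t5,t7} {t6}
  U2: {t2} {t3,t8} {t5,t7}
  U3: {t1} {t3,t8} {t4,t9}
  U12: {t5,t7}
  U13: {t1}
  U23: {t3,t8}
C dims 9,3; δ0: rk 3, SNF 1^3
Ȟ^0: (9−3)−0=6 ⇒ Z^6
Ȟ^1: (3−0)−3=0 ⇒ 0
Ȟ^2: (0−0)−0=0 ⇒ 0

Ȟ^0 = Z^6, Ȟ^1 = 0, Ȟ^2 = 0


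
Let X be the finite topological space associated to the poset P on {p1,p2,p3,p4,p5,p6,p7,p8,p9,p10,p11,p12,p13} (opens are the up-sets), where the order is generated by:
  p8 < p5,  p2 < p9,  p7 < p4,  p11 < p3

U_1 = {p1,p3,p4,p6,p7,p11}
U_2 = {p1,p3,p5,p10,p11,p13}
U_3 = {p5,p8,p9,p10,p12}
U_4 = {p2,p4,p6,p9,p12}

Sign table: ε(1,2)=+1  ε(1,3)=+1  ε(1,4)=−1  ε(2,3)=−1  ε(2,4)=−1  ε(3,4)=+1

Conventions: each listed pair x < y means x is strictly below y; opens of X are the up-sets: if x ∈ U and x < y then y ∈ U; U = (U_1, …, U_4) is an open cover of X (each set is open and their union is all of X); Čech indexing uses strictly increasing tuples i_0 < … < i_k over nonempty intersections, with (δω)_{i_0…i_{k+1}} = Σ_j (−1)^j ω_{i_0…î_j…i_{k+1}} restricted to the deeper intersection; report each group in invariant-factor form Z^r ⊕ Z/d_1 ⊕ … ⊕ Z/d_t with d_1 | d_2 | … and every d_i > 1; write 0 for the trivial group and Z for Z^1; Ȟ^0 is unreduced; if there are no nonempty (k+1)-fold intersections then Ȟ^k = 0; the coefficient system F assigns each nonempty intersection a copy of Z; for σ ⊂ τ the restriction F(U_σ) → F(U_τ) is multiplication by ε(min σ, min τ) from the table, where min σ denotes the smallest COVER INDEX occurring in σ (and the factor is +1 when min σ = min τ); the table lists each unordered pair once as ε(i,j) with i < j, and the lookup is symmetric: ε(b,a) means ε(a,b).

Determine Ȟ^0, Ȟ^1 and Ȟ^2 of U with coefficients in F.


nonempty intersections:
  U12={p1,p3,p11} U14={p4,p6} U23={p5,p10} U34={p9,p12}
C dims 4,4; δ0: rk 3, SNF 1^3
Ȟ^0: (4−3)−0=1 ⇒ Z
Ȟ^1: (4−0)−3=1 ⇒ Z
Ȟ^2: (0−0)−0=0 ⇒ 0

Ȟ^0 ≅ Z; Ȟ^1 ≅ Z; Ȟ^2 ≅ 0


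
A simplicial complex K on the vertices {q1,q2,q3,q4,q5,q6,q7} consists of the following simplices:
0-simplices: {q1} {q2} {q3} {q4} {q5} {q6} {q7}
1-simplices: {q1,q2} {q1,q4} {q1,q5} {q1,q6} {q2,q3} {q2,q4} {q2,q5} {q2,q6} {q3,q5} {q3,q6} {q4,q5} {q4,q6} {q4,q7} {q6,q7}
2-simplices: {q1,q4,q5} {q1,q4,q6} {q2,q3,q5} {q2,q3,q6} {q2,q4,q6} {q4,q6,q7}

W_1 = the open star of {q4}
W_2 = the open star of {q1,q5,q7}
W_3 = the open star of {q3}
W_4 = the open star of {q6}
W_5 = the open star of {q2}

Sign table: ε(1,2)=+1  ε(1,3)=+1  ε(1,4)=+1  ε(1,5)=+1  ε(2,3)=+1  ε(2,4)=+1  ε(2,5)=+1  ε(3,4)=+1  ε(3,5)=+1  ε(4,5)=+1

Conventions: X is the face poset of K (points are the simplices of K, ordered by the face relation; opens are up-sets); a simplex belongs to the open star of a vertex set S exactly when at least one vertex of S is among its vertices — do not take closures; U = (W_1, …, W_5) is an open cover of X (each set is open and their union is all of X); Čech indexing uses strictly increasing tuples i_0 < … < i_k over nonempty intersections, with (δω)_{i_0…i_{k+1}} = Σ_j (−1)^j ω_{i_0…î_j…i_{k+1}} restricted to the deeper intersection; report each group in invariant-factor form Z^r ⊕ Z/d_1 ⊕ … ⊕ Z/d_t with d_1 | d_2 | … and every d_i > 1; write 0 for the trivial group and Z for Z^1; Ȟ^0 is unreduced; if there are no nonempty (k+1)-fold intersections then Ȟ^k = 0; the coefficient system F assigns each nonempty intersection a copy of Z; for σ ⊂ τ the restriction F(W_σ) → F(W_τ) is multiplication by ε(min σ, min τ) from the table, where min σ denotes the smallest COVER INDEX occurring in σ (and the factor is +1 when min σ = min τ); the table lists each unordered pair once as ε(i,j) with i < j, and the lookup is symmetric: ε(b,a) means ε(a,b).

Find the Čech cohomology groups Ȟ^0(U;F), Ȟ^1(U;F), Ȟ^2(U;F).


Ȟ^0 = Z; Ȟ^1 = Z; Ȟ^2 = 0

cover nerve:
  W1={{q4},{q1,q4},{q2,q4},{q4,q5},{q4,q6},{q4,q7},{q1,q4,q5},{q1,q4,q6},{q2,q4,q6},{q4,q6,q7}} W2={{q1},{q5},{q7},{q1,q2},{q1,q4},{q1,q5},{q1,q6},{q2,q5},{q3,q5},{q4,q5},{q4,q7},{q6,q7},{q1,q4,q5},{q1,q4,q6},{q2,q3,q5},{q4,q6,q7}} W3={{q3},{q2,q3},{q3,q5},{q3,q6},{q2,q3,q5},{q2,q3,q6}} W4={{q6},{q1,q6},{q2,q6},{q3,q6},{q4,q6},{q6,q7},{q1,q4,q6},{q2,q3,q6},{q2,q4,q6},{q4,q6,q7}} W5={{q2},{q1,q2},{q2,q3},{q2,q4},{q2,q5},{q2,q6},{q2,q3,q5},{q2,q3,q6},{q2,q4,q6}}
  W12={{q1,q4},{q4,q5},{q4,q7},{q1,q4,q5},{q1,q4,q6},{q4,q6,q7}} W14={{q4,q6},{q1,q4,q6},{q2,q4,q6},{q4,q6,q7}} W15={{q2,q4},{q2,q4,q6}} W23={{q3,q5},{q2,q3,q5}} W24={{q1,q6},{q6,q7},{q1,q4,q6},{q4,q6,q7}} W25={{q1,q2},{q2,q5},{q2,q3,q5}} W34={{q3,q6},{q2,q3,q6}} W35={{q2,q3},{q2,q3,q5},{q2,q3,q6}} W45={{q2,q6},{q2,q3,q6},{q2,q4,q6}}
  W124={{q1,q4,q6},{q4,q6,q7}} W145={{q2,q4,q6}} W235={{q2,q3,q5}} W345={{q2,q3,q6}}
C dims 5,9,4; δ0: rk 4, SNF 1^4; δ1: rk 4, SNF 1^4
Ȟ^0: (5−4)−0=1 ⇒ Z
Ȟ^1: (9−4)−4=1 ⇒ Z
Ȟ^2: (4−0)−4=0 ⇒ 0


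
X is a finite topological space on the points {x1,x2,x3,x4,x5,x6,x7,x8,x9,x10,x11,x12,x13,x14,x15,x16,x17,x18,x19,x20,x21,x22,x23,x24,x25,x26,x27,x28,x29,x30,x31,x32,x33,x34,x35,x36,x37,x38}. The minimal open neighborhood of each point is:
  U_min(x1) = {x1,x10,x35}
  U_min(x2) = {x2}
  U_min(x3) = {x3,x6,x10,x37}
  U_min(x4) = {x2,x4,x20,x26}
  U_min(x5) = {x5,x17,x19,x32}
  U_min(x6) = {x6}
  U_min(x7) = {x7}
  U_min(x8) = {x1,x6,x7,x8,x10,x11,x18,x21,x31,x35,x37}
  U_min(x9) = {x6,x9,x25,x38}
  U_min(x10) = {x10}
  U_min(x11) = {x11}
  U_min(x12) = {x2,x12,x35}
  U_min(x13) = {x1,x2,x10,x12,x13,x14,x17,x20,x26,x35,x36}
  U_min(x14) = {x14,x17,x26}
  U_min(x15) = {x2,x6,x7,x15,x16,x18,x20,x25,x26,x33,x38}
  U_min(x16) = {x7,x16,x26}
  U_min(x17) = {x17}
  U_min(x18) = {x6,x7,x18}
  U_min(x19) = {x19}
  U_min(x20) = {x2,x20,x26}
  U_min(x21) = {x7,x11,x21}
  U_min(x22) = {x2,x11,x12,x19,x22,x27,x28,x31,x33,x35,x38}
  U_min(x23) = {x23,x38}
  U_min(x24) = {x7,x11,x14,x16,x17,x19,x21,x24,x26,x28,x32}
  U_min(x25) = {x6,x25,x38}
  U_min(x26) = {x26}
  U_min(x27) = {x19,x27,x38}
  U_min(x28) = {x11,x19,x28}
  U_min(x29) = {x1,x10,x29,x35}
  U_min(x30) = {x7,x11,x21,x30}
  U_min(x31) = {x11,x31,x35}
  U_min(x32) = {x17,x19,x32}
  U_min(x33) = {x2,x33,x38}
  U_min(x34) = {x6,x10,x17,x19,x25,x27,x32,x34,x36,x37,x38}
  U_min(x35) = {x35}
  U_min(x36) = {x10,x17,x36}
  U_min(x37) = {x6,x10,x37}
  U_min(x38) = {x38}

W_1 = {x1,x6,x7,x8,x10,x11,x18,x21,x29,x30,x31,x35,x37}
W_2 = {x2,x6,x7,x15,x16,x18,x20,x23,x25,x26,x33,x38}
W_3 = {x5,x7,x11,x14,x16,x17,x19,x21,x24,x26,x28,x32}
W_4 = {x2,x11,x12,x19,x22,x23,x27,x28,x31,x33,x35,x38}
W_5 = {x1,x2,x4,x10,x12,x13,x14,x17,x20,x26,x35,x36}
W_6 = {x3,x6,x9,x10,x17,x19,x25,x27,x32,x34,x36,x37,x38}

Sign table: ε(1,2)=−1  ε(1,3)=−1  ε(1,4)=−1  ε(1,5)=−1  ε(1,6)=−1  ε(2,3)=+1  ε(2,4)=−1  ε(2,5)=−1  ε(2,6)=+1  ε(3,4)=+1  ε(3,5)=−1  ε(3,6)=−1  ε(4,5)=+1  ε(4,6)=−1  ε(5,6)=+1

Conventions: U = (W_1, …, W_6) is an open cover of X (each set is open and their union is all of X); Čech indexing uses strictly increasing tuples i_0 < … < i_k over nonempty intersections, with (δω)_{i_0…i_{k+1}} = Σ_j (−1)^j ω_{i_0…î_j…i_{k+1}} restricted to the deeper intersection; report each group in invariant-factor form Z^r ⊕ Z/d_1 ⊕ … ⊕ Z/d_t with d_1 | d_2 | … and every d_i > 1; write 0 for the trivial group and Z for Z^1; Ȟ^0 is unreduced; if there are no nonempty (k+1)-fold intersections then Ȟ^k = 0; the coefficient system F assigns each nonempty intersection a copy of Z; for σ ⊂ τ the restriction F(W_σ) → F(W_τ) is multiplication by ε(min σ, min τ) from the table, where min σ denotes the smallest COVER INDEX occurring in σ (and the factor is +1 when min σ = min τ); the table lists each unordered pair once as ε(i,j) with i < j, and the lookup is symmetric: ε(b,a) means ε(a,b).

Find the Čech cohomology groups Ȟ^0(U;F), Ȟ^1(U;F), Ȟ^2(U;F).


Ȟ^0 ≅ 0, Ȟ^1 ≅ Z/2 and Ȟ^2 ≅ Z

nonempty overlaps:
  W12={x6,x7,x18} W13={x7,x11,x21} W14={x11,x31,x35} W15={x1,x10,x35} W16={x6,x10,x37} W23={x7,x16,x26} W24={x2,x23,x33,x38} W25={x2,x20,x26} W26={x6,x25,x38} W34={x11,x19,x28} W35={x14,x17,x26} W36={x17,x19,x32} W45={x2,x12,x35} W46={x19,x27,x38} W56={x10,x17,x36}
  W123={x7} W126={x6} W134={x11} W145={x35} W156={x10} W235={x26} W245={x2} W246={x38} W346={x19} W356={x17}
C dims 6,15,10; δ0: rk 6, SNF 1^5·2; δ1: rk 9, SNF 1^9
degree 0: 6−6−0 = 0 → Ȟ^0 ≅ 0
degree 1: 15−9−6 = 0 plus torsion [2] → Ȟ^1 ≅ Z/2
degree 2: 10−0−9 = 1 → Ȟ^2 ≅ Z


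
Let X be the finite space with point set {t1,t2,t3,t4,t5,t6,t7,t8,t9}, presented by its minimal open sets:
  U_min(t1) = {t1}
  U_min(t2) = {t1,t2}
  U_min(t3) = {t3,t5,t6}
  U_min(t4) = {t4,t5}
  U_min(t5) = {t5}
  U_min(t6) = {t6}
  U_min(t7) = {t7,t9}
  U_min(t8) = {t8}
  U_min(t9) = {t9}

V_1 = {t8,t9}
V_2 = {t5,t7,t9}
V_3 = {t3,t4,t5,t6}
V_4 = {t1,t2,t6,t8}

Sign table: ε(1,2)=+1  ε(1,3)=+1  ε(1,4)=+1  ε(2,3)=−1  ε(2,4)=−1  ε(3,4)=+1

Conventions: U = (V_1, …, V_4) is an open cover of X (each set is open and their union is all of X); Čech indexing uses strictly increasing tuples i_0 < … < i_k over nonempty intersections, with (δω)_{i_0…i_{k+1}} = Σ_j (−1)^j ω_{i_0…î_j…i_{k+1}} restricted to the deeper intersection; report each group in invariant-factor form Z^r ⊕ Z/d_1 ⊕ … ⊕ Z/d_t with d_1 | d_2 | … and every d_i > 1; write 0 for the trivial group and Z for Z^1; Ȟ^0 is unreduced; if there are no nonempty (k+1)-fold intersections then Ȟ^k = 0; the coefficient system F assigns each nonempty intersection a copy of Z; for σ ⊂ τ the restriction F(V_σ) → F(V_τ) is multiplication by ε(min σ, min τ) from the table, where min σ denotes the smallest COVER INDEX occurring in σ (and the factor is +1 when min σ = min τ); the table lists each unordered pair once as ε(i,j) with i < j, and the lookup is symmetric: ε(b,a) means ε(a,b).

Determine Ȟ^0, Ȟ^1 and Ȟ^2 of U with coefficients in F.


cover nerve:
  V12={t9} V14={t8} V23={t5} V34={t6}
C dims 4,4; δ0: rk 4, SNF 1^3·2
Ȟ^0: (4−4)−0=0 ⇒ 0
Ȟ^1: (4−0)−4=0 plus torsion [2] ⇒ Z/2
Ȟ^2: (0−0)−0=0 ⇒ 0

Ȟ^0 = 0, Ȟ^1 = Z/2, Ȟ^2 = 0


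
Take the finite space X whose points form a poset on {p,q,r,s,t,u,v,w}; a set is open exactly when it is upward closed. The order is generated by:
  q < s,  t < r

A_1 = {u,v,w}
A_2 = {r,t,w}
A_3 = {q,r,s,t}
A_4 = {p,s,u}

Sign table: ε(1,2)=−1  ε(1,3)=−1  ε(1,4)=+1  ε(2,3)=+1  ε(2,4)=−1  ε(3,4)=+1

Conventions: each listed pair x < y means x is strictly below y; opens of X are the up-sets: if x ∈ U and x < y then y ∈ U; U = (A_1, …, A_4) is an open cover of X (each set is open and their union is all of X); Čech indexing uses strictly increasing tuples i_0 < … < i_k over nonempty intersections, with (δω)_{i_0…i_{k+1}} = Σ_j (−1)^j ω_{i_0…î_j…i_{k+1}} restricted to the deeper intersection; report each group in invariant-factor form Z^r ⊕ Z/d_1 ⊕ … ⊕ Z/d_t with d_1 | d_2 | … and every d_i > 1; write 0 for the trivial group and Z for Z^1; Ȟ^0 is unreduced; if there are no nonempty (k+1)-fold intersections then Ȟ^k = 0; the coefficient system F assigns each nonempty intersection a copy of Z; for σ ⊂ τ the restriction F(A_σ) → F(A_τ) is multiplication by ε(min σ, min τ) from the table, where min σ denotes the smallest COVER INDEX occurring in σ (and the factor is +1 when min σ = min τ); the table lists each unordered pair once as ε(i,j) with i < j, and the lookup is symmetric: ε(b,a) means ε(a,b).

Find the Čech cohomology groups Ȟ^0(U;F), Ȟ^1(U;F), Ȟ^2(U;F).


Ȟ^0 ≅ 0, Ȟ^1 ≅ Z/2 and Ȟ^2 ≅ 0

nonempty overlaps:
  A12={w} A14={u} A23={r,t} A34={s}
C dims 4,4; δ0: rk 4, SNF 1^3·2
degree 0: 4−4−0 = 0 → Ȟ^0 ≅ 0
degree 1: 4−0−4 = 0 plus torsion [2] → Ȟ^1 ≅ Z/2
degree 2: 0−0−0 = 0 → Ȟ^2 ≅ 0


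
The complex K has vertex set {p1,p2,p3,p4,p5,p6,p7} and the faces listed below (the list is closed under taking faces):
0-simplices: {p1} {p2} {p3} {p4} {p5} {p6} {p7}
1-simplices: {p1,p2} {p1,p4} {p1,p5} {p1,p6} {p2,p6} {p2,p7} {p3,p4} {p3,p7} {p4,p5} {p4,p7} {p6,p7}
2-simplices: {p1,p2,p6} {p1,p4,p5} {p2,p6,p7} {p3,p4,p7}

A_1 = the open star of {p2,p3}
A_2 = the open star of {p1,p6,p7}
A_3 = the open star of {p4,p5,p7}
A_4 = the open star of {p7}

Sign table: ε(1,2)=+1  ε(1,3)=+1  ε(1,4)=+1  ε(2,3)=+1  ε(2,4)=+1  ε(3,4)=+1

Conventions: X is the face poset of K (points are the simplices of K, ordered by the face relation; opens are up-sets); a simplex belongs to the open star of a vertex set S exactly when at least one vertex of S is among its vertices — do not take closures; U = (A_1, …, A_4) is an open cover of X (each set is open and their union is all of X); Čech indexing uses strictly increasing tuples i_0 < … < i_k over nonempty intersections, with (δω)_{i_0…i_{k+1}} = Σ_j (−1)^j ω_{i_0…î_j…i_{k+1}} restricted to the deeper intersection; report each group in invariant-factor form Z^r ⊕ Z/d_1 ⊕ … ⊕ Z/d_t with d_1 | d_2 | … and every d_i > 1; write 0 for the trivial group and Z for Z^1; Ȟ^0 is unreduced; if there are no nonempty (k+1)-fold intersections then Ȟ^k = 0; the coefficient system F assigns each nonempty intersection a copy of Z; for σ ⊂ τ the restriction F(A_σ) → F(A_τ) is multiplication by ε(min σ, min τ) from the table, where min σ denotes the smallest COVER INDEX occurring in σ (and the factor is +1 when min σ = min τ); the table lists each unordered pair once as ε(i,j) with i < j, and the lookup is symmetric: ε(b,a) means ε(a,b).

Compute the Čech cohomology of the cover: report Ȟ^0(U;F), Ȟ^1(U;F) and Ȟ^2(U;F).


Ȟ^0 ≅ Z; Ȟ^1 ≅ 0; Ȟ^2 ≅ 0

intersection data:
  A1={{p2},{p3},{p1,p2},{p2,p6},{p2,p7},{p3,p4},{p3,p7},{p1,p2,p6},{p2,p6,p7},{p3,p4,p7}} A2={{p1},{p6},{p7},{p1,p2},{p1,p4},{p1,p5},{p1,p6},{p2,p6},{p2,p7},{p3,p7},{p4,p7},{p6,p7},{p1,p2,p6},{p1,p4,p5},{p2,p6,p7},{p3,p4,p7}} A3={{p4},{p5},{p7},{p1,p4},{p1,p5},{p2,p7},{p3,p4},{p3,p7},{p4,p5},{p4,p7},{p6,p7},{p1,p4,p5},{p2,p6,p7},{p3,p4,p7}} A4={{p7},{p2,p7},{p3,p7},{p4,p7},{p6,p7},{p2,p6,p7},{p3,p4,p7}}
  A12={{p1,p2},{p2,p6},{p2,p7},{p3,p7},{p1,p2,p6},{p2,p6,p7},{p3,p4,p7}} A13={{p2,p7},{p3,p4},{p3,p7},{p2,p6,p7},{p3,p4,p7}} A14={{p2,p7},{p3,p7},{p2,p6,p7},{p3,p4,p7}} A23={{p7},{p1,p4},{p1,p5},{p2,p7},{p3,p7},{p4,p7},{p6,p7},{p1,p4,p5},{p2,p6,p7},{p3,p4,p7}} A24={{p7},{p2,p7},{p3,p7},{p4,p7},{p6,p7},{p2,p6,p7},{p3,p4,p7}} A34={{p7},{p2,p7},{p3,p7},{p4,p7},{p6,p7},{p2,p6,p7},{p3,p4,p7}}
  A123={{p2,p7},{p3,p7},{p2,p6,p7},{p3,p4,p7}} A124={{p2,p7},{p3,p7},{p2,p6,p7},{p3,p4,p7}} A134={{p2,p7},{p3,p7},{p2,p6,p7},{p3,p4,p7}} A234={{p7},{p2,p7},{p3,p7},{p4,p7},{p6,p7},{p2,p6,p7},{p3,p4,p7}}
  A1234={{p2,p7},{p3,p7},{p2,p6,p7},{p3,p4,p7}}
C dims 4,6,4,1; δ0: rk 3, SNF 1^3; δ1: rk 3, SNF 1^3; δ2: rk 1, SNF 1^1
Ȟ^0 = (4 − 3) − 0 = 1, so Ȟ^0 ≅ Z
Ȟ^1 = (6 − 3) − 3 = 0, so Ȟ^1 ≅ 0
Ȟ^2 = (4 − 1) − 3 = 0, so Ȟ^2 ≅ 0


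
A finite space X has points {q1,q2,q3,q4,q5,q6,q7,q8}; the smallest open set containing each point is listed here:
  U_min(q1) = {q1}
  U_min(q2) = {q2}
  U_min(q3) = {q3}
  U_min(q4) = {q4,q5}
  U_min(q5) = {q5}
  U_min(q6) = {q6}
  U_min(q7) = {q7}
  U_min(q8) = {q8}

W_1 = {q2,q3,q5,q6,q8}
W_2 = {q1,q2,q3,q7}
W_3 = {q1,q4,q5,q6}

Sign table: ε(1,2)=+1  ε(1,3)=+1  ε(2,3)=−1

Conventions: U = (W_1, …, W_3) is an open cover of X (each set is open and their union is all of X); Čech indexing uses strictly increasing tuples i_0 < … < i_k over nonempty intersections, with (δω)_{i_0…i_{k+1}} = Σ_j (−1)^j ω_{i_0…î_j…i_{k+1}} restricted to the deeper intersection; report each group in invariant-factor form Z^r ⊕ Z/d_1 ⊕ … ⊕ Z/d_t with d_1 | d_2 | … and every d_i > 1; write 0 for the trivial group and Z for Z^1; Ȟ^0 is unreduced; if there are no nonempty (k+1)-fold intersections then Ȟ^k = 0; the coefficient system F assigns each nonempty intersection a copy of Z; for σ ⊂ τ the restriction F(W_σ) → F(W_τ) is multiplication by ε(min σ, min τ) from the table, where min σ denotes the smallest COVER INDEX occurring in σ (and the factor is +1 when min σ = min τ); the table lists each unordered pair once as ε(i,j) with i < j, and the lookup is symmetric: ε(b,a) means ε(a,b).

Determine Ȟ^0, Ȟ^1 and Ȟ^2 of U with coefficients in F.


Ȟ^0 ≅ 0; Ȟ^1 ≅ Z/2; Ȟ^2 ≅ 0

nerve of the cover:
  W12={q2,q3} W13={q5,q6} W23={q1}
C dims 3,3; δ0: rk 3, SNF 1^2·2
Ȟ^0 = (3 − 3) − 0 = 0, so Ȟ^0 ≅ 0
Ȟ^1 = (3 − 0) − 3 = 0 plus torsion [2], so Ȟ^1 ≅ Z/2
Ȟ^2 = (0 − 0) − 0 = 0, so Ȟ^2 ≅ 0


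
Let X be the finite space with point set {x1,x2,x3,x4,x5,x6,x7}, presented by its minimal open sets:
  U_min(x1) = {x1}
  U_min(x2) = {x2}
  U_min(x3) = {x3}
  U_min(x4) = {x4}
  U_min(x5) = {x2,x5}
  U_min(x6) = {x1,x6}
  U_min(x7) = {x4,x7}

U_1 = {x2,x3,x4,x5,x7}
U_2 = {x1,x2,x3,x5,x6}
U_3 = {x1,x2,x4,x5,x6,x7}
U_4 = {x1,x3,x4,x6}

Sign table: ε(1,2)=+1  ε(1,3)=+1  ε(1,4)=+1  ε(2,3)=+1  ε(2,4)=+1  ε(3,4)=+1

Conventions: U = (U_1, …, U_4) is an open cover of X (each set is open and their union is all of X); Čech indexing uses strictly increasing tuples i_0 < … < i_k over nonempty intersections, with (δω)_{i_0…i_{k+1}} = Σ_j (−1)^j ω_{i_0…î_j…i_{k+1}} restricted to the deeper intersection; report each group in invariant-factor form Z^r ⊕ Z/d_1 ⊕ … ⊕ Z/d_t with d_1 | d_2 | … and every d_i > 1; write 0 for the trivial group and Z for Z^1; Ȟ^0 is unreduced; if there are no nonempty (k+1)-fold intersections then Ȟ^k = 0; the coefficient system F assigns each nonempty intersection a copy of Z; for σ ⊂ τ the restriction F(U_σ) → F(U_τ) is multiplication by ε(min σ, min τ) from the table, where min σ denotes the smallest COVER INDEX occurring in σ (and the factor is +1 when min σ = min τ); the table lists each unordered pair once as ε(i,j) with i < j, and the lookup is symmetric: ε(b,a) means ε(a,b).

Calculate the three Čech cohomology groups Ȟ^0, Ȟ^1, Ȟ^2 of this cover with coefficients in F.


nerve simplices:
  U12={x2,x3,x5} U13={x2,x4,x5,x7} U14={x3,x4} U23={x1,x2,x5,x6} U24={x1,x3,x6} U34={x1,x4,x6}
  U123={x2,x5} U124={x3} U134={x4} U234={x1,x6}
C dims 4,6,4; δ0: rk 3, SNF 1^3; δ1: rk 3, SNF 1^3
degree 0: 4−3−0 = 1 → Ȟ^0 ≅ Z
degree 1: 6−3−3 = 0 → Ȟ^1 ≅ 0
degree 2: 4−0−3 = 1 → Ȟ^2 ≅ Z

Ȟ^0 ≅ Z; Ȟ^1 ≅ 0; Ȟ^2 ≅ Z


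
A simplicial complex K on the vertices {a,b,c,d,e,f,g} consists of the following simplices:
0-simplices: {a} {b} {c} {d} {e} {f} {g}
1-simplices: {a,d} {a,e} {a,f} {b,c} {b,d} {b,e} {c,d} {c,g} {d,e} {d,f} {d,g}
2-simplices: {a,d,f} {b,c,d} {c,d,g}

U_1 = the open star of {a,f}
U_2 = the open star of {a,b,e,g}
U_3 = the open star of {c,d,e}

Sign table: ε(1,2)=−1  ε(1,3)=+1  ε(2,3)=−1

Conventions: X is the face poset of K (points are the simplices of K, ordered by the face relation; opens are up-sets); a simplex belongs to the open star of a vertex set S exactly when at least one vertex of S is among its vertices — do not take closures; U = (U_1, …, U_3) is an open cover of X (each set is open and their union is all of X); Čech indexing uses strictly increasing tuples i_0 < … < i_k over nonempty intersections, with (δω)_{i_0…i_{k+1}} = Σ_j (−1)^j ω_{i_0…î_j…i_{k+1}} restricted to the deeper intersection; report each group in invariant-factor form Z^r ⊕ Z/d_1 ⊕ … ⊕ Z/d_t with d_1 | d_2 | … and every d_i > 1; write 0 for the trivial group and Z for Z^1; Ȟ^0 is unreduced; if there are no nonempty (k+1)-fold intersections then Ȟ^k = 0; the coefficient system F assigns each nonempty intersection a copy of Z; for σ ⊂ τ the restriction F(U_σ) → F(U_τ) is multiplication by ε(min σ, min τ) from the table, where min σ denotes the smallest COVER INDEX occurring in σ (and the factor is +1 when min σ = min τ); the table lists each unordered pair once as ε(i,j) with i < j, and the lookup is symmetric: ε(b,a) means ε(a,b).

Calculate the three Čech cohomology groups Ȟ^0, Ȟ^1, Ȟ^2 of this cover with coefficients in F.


Ȟ^0 = Z, Ȟ^1 = 0, Ȟ^2 = 0

intersection data:
  U1={{a},{f},{a,d},{a,e},{a,f},{d,f},{a,d,f}} U2={{a},{b},{e},{g},{a,d},{a,e},{a,f},{b,c},{b,d},{b,e},{c,g},{d,e},{d,g},{a,d,f},{b,c,d},{c,d,g}} U3={{c},{d},{e},{a,d},{a,e},{b,c},{b,d},{b,e},{c,d},{c,g},{d,e},{d,f},{d,g},{a,d,f},{b,c,d},{c,d,g}}
  U12={{a},{a,d},{a,e},{a,f},{a,d,f}} U13={{a,d},{a,e},{d,f},{a,d,f}} U23={{e},{a,d},{a,e},{b,c},{b,d},{b,e},{c,g},{d,e},{d,g},{a,d,f},{b,c,d},{c,d,g}}
  U123={{a,d},{a,e},{a,d,f}}
C dims 3,3,1; δ0: rk 2, SNF 1^2; δ1: rk 1, SNF 1^1
Ȟ^0 = (3 − 2) − 0 = 1, so Ȟ^0 ≅ Z
Ȟ^1 = (3 − 1) − 2 = 0, so Ȟ^1 ≅ 0
Ȟ^2 = (1 − 0) − 1 = 0, so Ȟ^2 ≅ 0


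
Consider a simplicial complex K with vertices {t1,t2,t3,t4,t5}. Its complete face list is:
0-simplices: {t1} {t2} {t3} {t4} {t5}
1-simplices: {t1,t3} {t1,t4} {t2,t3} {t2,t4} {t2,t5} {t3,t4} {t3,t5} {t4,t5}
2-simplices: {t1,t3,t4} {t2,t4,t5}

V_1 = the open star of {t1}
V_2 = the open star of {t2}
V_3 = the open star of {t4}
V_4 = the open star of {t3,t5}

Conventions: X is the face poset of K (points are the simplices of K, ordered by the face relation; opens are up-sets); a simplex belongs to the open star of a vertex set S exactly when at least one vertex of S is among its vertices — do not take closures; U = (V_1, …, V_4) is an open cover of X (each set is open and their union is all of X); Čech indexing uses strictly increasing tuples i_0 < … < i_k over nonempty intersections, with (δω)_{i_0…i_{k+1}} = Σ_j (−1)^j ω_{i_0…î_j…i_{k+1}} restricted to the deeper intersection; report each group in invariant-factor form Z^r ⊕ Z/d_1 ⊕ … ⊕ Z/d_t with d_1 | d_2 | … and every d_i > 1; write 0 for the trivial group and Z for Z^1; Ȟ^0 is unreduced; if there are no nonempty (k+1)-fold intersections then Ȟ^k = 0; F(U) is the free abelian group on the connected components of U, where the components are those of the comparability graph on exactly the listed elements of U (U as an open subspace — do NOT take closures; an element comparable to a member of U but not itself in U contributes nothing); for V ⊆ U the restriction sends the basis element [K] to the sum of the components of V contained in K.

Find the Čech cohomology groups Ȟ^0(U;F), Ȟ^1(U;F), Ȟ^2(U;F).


Ȟ^0 ≅ Z, Ȟ^1 ≅ Z^2, Ȟ^2 ≅ 0

nonempty intersections:
  V1={{t1},{t1,t3},{t1,t4},{t1,t3,t4}} V2={{t2},{t2,t3},{t2,t4},{t2,t5},{t2,t4,t5}} V3={{t4},{t1,t4},{t2,t4},{t3,t4},{t4,t5},{t1,t3,t4},{t2,t4,t5}} V4={{t3},{t5},{t1,t3},{t2,t3},{t2,t5},{t3,t4},{t3,t5},{t4,t5},{t1,t3,t4},{t2,t4,t5}}
  V13={{t1,t4},{t1,t3,t4}} V14={{t1,t3},{t1,t3,t4}} V23={{t2,t4},{t2,t4,t5}} V24={{t2,t3},{t2,t5},{t2,t4,t5}} V34={{t3,t4},{t4,t5},{t1,t3,t4},{t2,t4,t5}}
  V134={{t1,t3,t4}} V234={{t2,t4,t5}}
components per intersection:
  V1: {{t1},{t1,t3},{t1,t4},{t1,t3,t4}}
  V2: {{t2},{t2,t3},{t2,t4},{t2,t5},{t2,t4,t5}}
  V3: {{t4},{t1,t4},{t2,t4},{t3,t4},{t4,t5},{t1,t3,t4},{t2,t4,t5}}
  V4: {{t3},{t5},{t1,t3},{t2,t3},{t2,t5},{t3,t4},{t3,t5},{t4,t5},{t1,t3,t4},{t2,t4,t5}}
  V13: {{t1,t4},{t1,t3,t4}}
  V14: {{t1,t3},{t1,t3,t4}}
  V23: {{t2,t4},{t2,t4,t5}}
  V24: {{t2,t3}} {{t2,t5},{t2,t4,t5}}
  V34: {{t3,t4},{t1,t3,t4}} {{t4,t5},{t2,t4,t5}}
  V134: {{t1,t3,t4}}
  V234: {{t2,t4,t5}}
C dims 4,7,2; δ0: rk 3, SNF 1^3; δ1: rk 2, SNF 1^2
Ȟ^0: (4−3)−0=1 ⇒ Z
Ȟ^1: (7−2)−3=2 ⇒ Z^2
Ȟ^2: (2−0)−2=0 ⇒ 0


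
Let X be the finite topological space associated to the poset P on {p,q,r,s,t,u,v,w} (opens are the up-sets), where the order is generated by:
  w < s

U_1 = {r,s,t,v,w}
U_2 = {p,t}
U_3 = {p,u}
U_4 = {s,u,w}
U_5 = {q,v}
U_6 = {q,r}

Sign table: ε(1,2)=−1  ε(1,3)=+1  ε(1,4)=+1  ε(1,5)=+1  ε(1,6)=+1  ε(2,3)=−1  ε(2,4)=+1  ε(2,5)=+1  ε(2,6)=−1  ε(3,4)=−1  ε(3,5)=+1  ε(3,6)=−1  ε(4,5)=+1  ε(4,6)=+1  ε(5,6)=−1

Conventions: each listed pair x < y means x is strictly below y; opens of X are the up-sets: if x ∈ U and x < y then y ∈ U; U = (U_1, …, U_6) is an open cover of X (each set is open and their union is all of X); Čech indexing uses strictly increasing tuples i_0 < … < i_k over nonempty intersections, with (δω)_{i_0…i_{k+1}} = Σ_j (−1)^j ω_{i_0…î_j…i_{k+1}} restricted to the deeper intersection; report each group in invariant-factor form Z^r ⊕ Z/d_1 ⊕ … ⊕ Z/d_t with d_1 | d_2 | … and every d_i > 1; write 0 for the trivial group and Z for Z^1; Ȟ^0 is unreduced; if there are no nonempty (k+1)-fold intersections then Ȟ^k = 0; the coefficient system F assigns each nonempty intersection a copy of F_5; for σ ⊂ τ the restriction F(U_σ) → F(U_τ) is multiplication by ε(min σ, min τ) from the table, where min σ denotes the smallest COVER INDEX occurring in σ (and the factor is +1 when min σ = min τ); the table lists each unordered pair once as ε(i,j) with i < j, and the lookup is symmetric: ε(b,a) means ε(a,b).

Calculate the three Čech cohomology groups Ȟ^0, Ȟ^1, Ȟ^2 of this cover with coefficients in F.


nonempty intersections:
  U12={t} U14={s,w} U15={v} U16={r} U23={p} U34={u} U56={q}
C dims 6,7; δ0: rk_F5 6
Ȟ^0: (6−6)−0=0 ⇒ 0
Ȟ^1: (7−0)−6=1 ⇒ Z/5
Ȟ^2: (0−0)−0=0 ⇒ 0

Ȟ^0(U;F) ≅ 0,  Ȟ^1(U;F) ≅ Z/5,  Ȟ^2(U;F) ≅ 0


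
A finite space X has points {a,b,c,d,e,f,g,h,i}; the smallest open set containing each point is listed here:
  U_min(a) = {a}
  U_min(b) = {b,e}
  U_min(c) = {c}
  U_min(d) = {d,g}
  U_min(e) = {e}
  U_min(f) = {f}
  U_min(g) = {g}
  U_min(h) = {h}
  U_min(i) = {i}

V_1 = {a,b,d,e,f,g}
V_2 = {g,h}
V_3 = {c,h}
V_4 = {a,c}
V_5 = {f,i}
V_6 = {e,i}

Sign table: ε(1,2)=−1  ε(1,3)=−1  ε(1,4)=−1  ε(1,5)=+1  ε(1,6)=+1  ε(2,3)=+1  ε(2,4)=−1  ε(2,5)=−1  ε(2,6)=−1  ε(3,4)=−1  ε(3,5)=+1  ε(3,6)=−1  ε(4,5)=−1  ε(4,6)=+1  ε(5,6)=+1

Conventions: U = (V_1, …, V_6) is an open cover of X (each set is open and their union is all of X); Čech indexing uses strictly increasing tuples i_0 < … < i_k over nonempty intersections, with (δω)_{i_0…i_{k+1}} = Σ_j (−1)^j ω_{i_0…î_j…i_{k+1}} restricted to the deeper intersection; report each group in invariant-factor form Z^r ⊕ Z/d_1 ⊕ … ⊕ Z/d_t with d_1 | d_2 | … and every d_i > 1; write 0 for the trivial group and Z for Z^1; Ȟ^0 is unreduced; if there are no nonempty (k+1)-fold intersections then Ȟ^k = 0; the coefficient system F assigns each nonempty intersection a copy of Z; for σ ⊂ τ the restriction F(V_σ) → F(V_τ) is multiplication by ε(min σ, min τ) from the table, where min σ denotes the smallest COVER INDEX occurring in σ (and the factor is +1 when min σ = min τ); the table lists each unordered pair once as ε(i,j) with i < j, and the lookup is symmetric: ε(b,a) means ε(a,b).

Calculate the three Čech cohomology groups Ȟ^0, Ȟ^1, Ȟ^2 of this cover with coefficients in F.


Ȟ^0 = 0, Ȟ^1 = Z ⊕ Z/2 and Ȟ^2 = 0

nonempty intersections:
  V12={g} V14={a} V15={f} V16={e} V23={h} V34={c} V56={i}
C dims 6,7; δ0: rk 6, SNF 1^5·2
Ȟ^0: (6−6)−0=0 ⇒ 0
Ȟ^1: (7−0)−6=1 plus torsion [2] ⇒ Z ⊕ Z/2
Ȟ^2: (0−0)−0=0 ⇒ 0


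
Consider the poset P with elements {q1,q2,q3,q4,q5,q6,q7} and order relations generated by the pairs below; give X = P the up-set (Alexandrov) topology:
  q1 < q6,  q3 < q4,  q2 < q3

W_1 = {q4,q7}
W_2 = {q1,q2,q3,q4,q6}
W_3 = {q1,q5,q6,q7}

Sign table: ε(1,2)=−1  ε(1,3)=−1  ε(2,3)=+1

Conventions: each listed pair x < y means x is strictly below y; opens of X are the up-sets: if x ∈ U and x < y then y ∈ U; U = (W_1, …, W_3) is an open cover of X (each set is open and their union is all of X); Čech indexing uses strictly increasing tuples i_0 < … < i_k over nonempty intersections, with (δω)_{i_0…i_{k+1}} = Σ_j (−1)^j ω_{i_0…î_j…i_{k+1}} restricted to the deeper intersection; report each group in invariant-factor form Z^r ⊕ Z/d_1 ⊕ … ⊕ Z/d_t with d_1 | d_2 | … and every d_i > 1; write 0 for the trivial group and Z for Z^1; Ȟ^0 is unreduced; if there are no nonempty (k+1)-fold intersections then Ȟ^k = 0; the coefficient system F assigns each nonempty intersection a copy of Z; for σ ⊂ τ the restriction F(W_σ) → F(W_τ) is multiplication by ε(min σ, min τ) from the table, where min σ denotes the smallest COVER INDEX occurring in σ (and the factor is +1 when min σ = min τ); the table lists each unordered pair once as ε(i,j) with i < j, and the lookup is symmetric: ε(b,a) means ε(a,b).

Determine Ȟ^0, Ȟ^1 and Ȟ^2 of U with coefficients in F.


nerve simplices:
  W12={q4} W13={q7} W23={q1,q6}
C dims 3,3; δ0: rk 2, SNF 1^2
degree 0: 3−2−0 = 1 → Ȟ^0 ≅ Z
degree 1: 3−0−2 = 1 → Ȟ^1 ≅ Z
degree 2: 0−0−0 = 0 → Ȟ^2 ≅ 0

Ȟ^0 ≅ Z, Ȟ^1 ≅ Z and Ȟ^2 ≅ 0
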